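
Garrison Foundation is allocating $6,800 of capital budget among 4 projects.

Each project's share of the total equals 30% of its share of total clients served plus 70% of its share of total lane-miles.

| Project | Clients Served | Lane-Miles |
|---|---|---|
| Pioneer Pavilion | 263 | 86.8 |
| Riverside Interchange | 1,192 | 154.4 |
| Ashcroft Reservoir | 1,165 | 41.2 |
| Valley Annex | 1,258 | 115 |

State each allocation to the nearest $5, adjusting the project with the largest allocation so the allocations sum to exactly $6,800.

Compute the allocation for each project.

Totals — clients served 3,878, lane-miles 397.4.
Blended shares (30% clients served + 70% lane-miles): Pioneer Pavilion 0.1732; Riverside Interchange 0.3642; Ashcroft Reservoir 0.1627; Valley Annex 0.2999.
Pro-rata amounts: Pioneer Pavilion 1,178.03; Riverside Interchange 2,476.43; Ashcroft Reservoir 1,106.33; Valley Annex 2,039.22.
After rounding ($5): Pioneer Pavilion $1,180; Riverside Interchange $2,475; Ashcroft Reservoir $1,105; Valley Annex $2,040. Sum = $6,800.
Sum already equals the total — no adjustment.

Pioneer Pavilion: $1,180; Riverside Interchange: $2,475; Ashcroft Reservoir: $1,105; Valley Annex: $2,040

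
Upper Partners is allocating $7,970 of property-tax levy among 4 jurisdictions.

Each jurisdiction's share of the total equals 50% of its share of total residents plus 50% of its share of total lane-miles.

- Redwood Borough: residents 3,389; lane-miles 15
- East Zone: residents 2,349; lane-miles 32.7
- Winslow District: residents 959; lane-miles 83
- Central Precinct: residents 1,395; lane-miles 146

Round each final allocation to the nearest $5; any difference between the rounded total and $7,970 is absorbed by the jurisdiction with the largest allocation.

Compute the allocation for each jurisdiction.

Redwood Borough: $1,885 · East Zone: $1,630 · Winslow District: $1,670 · Central Precinct: $2,785

Residents total 8,092; lane-miles total 276.7.
Blended shares (50% residents + 50% lane-miles): Redwood Borough 0.2365; East Zone 0.2042; Winslow District 0.2092; Central Precinct 0.3500.
Proportional shares: Redwood Borough 1,884.98; East Zone 1,627.73; Winslow District 1,667.63; Central Precinct 2,789.66.
Rounded to nearest $5: Redwood Borough $1,885; East Zone $1,630; Winslow District $1,670; Central Precinct $2,790. Sum = $7,975.
Difference $7,970 − $7,975 = −$5 applied to largest allocation (Central Precinct): Central Precinct becomes $2,785.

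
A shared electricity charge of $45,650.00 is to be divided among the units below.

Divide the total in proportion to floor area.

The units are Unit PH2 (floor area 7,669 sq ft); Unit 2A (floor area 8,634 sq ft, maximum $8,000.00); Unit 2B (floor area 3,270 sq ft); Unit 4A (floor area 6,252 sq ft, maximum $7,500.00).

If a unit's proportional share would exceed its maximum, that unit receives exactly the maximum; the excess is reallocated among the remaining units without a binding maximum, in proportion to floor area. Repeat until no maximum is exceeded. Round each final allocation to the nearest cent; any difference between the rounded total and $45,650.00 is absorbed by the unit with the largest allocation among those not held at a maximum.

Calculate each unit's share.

Sum of floor area: 25,825.
Pro-rata shares before constraints: Unit PH2 13,556.2381; Unit 2A 15,262.0368; Unit 2B 5,780.2711; Unit 4A 11,051.4540.
Capped: Unit 2A ($8,000.00), Unit 4A ($7,500.00); residual $30,150.00 reallocated over remaining floor area 10,939.
Shares after redistribution: Unit PH2 21,137.2475 → $21,137.25; Unit 2B 9,012.7525 → $9,012.75.

Unit PH2: $21,137.25 · Unit 2A: $8,000.00 · Unit 2B: $9,012.75 · Unit 4A: $7,500.00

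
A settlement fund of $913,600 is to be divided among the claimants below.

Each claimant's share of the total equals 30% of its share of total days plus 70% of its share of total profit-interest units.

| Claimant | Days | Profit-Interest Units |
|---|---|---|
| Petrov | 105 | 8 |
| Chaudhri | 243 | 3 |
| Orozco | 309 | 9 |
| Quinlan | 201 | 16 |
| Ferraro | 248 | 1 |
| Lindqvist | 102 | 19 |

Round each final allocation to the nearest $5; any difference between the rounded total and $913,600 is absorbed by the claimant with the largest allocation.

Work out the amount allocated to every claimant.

Petrov: $115,185 | Chaudhri: $89,395 | Orozco: $172,890 | Quinlan: $228,325 | Ferraro: $67,690 | Lindqvist: $240,115

Totals — days 1,208, profit-interest units 56.
Combined weights (30% days + 70% profit-interest units): Petrov 0.1261; Chaudhri 0.0978; Orozco 0.1892; Quinlan 0.2499; Ferraro 0.0741; Lindqvist 0.2628.
Raw shares: Petrov 115,183.18; Chaudhri 89,393.64; Orozco 172,888.21; Quinlan 228,324.37; Ferraro 67,688.08; Lindqvist 240,122.52.
Rounded to nearest $5: Petrov $115,185; Chaudhri $89,395; Orozco $172,890; Quinlan $228,325; Ferraro $67,690; Lindqvist $240,125. Sum = $913,610.
Difference $913,600 − $913,610 = −$10 applied to largest allocation (Lindqvist): Lindqvist becomes $240,115.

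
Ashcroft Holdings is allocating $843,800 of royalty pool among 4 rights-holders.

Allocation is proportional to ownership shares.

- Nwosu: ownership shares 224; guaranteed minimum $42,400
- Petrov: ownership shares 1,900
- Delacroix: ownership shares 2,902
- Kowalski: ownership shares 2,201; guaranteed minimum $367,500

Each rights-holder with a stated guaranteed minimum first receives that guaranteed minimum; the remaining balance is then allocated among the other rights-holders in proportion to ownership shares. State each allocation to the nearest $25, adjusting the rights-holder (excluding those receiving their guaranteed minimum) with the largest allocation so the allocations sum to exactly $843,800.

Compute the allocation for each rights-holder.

Minimums first: Nwosu $42,400; Kowalski $367,500. Balance $433,900.
Balance split over remaining ownership shares 4,802: Petrov 171,680.55 → $171,675; Delacroix 262,219.45 → $262,225.

Nwosu: $42,400; Petrov: $171,675; Delacroix: $262,225; Kowalski: $367,500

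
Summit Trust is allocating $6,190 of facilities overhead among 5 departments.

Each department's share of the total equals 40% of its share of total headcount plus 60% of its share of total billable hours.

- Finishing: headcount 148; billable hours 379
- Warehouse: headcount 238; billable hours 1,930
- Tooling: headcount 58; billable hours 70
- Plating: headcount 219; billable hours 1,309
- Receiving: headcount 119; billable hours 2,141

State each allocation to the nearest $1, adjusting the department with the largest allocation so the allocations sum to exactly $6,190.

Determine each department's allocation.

Finishing: $710 | Warehouse: $1,984 | Tooling: $228 | Plating: $1,527 | Receiving: $1,741

Headcount total 782; billable hours total 5,829.
Composite weights (40% headcount + 60% billable hours): Finishing 0.1147; Warehouse 0.3204; Tooling 0.0369; Plating 0.2468; Receiving 0.2813.
Proportional shares: Finishing 710.09; Warehouse 1,983.28; Tooling 228.24; Plating 1,527.45; Receiving 1,740.94.
Rounded to nearest $1: Finishing $710; Warehouse $1,983; Tooling $228; Plating $1,527; Receiving $1,741. Sum = $6,189.
Difference $6,190 − $6,189 = +$1 applied to largest allocation (Warehouse): Warehouse becomes $1,984.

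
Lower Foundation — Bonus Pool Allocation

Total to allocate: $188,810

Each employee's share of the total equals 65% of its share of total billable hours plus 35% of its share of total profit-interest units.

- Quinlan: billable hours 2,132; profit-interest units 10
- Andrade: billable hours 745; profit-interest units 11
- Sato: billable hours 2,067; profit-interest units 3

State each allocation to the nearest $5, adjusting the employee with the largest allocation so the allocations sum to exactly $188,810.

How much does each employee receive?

Quinlan: $80,460 · Andrade: $48,780 · Sato: $59,570

Totals — billable hours 4,944, profit-interest units 24.
Blended shares (65% billable hours + 35% profit-interest units): Quinlan 0.4261; Andrade 0.2584; Sato 0.3155.
Unrounded shares: Quinlan 80,458.11; Andrade 48,781.65; Sato 59,570.24.
Rounded to nearest $5: Quinlan $80,460; Andrade $48,780; Sato $59,570. Sum = $188,810.
Rounded total matches; no reconciliation needed.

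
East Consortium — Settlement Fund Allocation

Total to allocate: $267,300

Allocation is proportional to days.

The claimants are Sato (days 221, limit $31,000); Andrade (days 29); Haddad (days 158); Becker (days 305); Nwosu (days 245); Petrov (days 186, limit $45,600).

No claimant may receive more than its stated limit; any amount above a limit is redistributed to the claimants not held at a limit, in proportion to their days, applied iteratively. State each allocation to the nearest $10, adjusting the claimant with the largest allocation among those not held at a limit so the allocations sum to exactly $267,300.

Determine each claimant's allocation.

Sato: $31,000 · Andrade: $7,500 · Haddad: $40,880 · Becker: $78,930 · Nwosu: $63,390 · Petrov: $45,600

Combined days = 1,144.
Pro-rata shares before constraints: Sato 51,637.50; Andrade 6,775.96; Haddad 36,917.31; Becker 71,264.42; Nwosu 57,245.19; Petrov 43,459.62.
Capped: Sato ($31,000); remaining pool $236,300 reallocated over remaining days 923.
Capped: Petrov ($45,600); remaining pool $190,700 reallocated over remaining days 737.
Shares after redistribution: Andrade 7,503.80 → $7,500; Haddad 40,882.77 → $40,880; Becker 78,919.27 → $78,920; Nwosu 63,394.17 → $63,390.
Rounding difference +$10 applied to Becker → $78,930.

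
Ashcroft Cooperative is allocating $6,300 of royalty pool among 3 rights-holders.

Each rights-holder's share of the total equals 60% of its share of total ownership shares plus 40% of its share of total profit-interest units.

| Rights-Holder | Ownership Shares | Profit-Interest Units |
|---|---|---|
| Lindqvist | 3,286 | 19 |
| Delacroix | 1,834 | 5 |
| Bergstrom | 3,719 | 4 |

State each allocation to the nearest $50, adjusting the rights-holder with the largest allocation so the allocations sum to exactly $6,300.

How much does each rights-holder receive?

Totals — ownership shares 8,839, profit-interest units 28.
Blended shares (60% ownership shares + 40% profit-interest units): Lindqvist 0.4945; Delacroix 0.1959; Bergstrom 0.3096.
Proportional shares: Lindqvist 3,115.26; Delacroix 1,234.31; Bergstrom 1,950.43.
Rounded to nearest $50: Lindqvist $3,100; Delacroix $1,250; Bergstrom $1,950. Sum = $6,300.
No rounding difference to absorb.

Lindqvist: $3,100 · Delacroix: $1,250 · Bergstrom: $1,950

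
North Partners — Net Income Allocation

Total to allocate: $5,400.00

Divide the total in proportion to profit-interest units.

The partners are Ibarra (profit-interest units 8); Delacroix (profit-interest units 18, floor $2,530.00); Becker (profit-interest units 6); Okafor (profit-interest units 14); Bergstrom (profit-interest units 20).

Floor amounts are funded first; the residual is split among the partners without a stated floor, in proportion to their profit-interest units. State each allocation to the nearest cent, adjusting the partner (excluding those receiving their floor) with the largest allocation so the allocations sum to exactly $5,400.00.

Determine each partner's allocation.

Ibarra: $478.33; Delacroix: $2,530.00; Becker: $358.75; Okafor: $837.08; Bergstrom: $1,195.84

Guaranteed amounts: Delacroix $2,530.00. Residual $2,870.00.
Residual split over remaining profit-interest units 48: Ibarra 478.3333 → $478.33; Becker 358.7500 → $358.75; Okafor 837.0833 → $837.08; Bergstrom 1,195.8333 → $1,195.83.
Rounding difference +$0.01 applied to Bergstrom → $1,195.84.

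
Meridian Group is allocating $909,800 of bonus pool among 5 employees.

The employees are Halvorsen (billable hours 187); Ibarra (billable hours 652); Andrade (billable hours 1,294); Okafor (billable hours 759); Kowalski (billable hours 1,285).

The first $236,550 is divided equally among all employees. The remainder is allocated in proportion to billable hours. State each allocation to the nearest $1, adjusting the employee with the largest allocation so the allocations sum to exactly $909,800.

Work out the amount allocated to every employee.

First tranche $236,550 split equally: $47,310 each.
Remainder $673,250 by billable hours (total 4,177): Halvorsen 30,140.71 → $30,141; Ibarra 105,089.54 → $105,090; Andrade 208,567.27 → $208,567; Okafor 122,335.83 → $122,336; Kowalski 207,116.65 → $207,117.
Rounding difference −$1 on remainder applied to Andrade.
Totals: Halvorsen $47,310 + $30,141 = $77,451; Ibarra $47,310 + $105,090 = $152,400; Andrade $47,310 + $208,566 = $255,876; Okafor $47,310 + $122,336 = $169,646; Kowalski $47,310 + $207,117 = $254,427.

Halvorsen: $77,451; Ibarra: $152,400; Andrade: $255,876; Okafor: $169,646; Kowalski: $254,427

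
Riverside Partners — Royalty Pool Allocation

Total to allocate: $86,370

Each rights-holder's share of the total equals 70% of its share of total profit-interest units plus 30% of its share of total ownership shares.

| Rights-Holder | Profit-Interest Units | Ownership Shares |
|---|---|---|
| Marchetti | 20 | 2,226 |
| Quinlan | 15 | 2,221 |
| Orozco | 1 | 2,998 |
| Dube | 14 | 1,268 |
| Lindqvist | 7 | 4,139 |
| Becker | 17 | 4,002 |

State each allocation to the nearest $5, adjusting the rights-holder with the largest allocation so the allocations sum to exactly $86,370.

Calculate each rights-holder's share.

Marchetti: $19,760; Quinlan: $15,670; Orozco: $5,425; Dube: $13,390; Lindqvist: $12,080; Becker: $20,045

Profit-interest units total 74; ownership shares total 16,854.
Composite weights (70% profit-interest units + 30% ownership shares): Marchetti 0.2288; Quinlan 0.1814; Orozco 0.0628; Dube 0.1550; Lindqvist 0.1399; Becker 0.2320.
Unrounded shares: Marchetti 19,762.48; Quinlan 15,669.72; Orozco 5,426.08; Dube 13,387.59; Lindqvist 12,082.31; Becker 20,041.82.
Rounded to nearest $5: Marchetti $19,760; Quinlan $15,670; Orozco $5,425; Dube $13,390; Lindqvist $12,080; Becker $20,040. Sum = $86,365.
Difference $86,370 − $86,365 = +$5 applied to largest allocation (Becker): Becker becomes $20,045.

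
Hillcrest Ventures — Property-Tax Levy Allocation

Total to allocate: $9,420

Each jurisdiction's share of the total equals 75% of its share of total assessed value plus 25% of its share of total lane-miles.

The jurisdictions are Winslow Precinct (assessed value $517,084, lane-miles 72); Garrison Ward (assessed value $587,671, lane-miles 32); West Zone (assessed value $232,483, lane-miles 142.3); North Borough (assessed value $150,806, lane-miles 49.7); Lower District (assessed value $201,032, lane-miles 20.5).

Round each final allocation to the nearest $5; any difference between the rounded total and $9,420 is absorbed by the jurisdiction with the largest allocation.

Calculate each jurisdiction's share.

Totals — assessed value 1,689,076, lane-miles 316.5.
Blended shares (75% assessed value + 25% lane-miles): Winslow Precinct 0.2865; Garrison Ward 0.2862; West Zone 0.2156; North Borough 0.1062; Lower District 0.1055.
Pro-rata amounts: Winslow Precinct 2,698.57; Garrison Ward 2,696.19; West Zone 2,031.24; North Borough 1,000.59; Lower District 993.40.
After rounding ($5): Winslow Precinct $2,700; Garrison Ward $2,695; West Zone $2,030; North Borough $1,000; Lower District $995. Sum = $9,420.
No rounding difference to absorb.

Winslow Precinct: $2,700 | Garrison Ward: $2,695 | West Zone: $2,030 | North Borough: $1,000 | Lower District: $995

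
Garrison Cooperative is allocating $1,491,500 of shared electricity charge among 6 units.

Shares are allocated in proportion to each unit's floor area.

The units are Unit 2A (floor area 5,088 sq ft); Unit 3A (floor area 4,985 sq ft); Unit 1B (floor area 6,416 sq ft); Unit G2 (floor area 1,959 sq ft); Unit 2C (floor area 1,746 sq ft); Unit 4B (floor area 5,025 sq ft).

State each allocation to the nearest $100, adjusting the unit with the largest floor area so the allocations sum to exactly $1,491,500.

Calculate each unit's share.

Combined floor area = 25,219.
Proportional shares: Unit 2A 5,088/25,219 × $1,491,500 = 300,914.07; Unit 3A 4,985/25,219 × $1,491,500 = 294,822.46; Unit 1B 6,416/25,219 × $1,491,500 = 379,454.54; Unit G2 1,959/25,219 × $1,491,500 = 115,859.02; Unit 2C 1,746/25,219 × $1,491,500 = 103,261.79; Unit 4B 5,025/25,219 × $1,491,500 = 297,188.13.
At nearest $100: Unit 2A $300,900; Unit 3A $294,800; Unit 1B $379,500; Unit G2 $115,900; Unit 2C $103,300; Unit 4B $297,200. Sum = $1,491,600.
Difference $1,491,500 − $1,491,600 = −$100 applied to largest floor area (Unit 1B): Unit 1B becomes $379,400.

Unit 2A: $300,900 · Unit 3A: $294,800 · Unit 1B: $379,400 · Unit G2: $115,900 · Unit 2C: $103,300 · Unit 4B: $297,200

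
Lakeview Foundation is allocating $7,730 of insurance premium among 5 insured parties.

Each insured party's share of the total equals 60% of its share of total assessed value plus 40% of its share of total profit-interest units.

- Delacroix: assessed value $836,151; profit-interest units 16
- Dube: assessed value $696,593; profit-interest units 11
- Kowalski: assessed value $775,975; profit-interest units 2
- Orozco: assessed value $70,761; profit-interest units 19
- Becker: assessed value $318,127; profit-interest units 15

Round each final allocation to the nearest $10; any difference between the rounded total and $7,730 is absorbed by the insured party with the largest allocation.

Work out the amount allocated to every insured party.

Assessed value total 2,697,607; profit-interest units total 63.
Combined weights (60% assessed value + 40% profit-interest units): Delacroix 0.2876; Dube 0.2248; Kowalski 0.1853; Orozco 0.1364; Becker 0.1660.
Proportional shares: Delacroix 2,222.87; Dube 1,737.53; Kowalski 1,432.29; Orozco 1,054.17; Becker 1,283.15.
At nearest $10: Delacroix $2,220; Dube $1,740; Kowalski $1,430; Orozco $1,050; Becker $1,280. Sum = $7,720.
Difference $7,730 − $7,720 = +$10 applied to largest allocation (Delacroix): Delacroix becomes $2,230.

Delacroix: $2,230 | Dube: $1,740 | Kowalski: $1,430 | Orozco: $1,050 | Becker: $1,280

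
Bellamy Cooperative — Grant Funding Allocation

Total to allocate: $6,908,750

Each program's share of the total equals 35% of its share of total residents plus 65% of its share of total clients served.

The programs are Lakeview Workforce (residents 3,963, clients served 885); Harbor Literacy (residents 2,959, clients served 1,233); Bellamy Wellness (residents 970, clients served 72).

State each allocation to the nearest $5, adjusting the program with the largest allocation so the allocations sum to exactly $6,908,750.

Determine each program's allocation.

Totals — residents 7,892, clients served 2,190.
Blended shares (35% residents + 65% clients served): Lakeview Workforce 0.4384; Harbor Literacy 0.4972; Bellamy Wellness 0.0644.
Proportional shares: Lakeview Workforce 3,028,969.83; Harbor Literacy 3,434,938.82; Bellamy Wellness 444,841.35.
After rounding ($5): Lakeview Workforce $3,028,970; Harbor Literacy $3,434,940; Bellamy Wellness $444,840. Sum = $6,908,750.
Sum already equals the total — no adjustment.

Lakeview Workforce: $3,028,970; Harbor Literacy: $3,434,940; Bellamy Wellness: $444,840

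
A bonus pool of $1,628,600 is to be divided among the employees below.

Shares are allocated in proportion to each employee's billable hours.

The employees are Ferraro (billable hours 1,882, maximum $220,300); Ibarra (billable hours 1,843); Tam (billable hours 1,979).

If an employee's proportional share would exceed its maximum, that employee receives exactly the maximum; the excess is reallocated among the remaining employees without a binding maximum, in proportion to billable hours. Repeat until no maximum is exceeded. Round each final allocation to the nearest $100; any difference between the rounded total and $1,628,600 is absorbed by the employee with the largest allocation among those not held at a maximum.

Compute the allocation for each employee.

Combined billable hours = 5,704.
Pro-rata shares before constraints: Ferraro 537,346.63; Ibarra 526,211.40; Tam 565,041.97.
Held at cap: Ferraro ($220,300); residual $1,408,300 reallocated over remaining billable hours 3,822.
Redistributed shares: Ibarra 679,093.90 → $679,100; Tam 729,206.10 → $729,200.

Ferraro: $220,300 · Ibarra: $679,100 · Tam: $729,200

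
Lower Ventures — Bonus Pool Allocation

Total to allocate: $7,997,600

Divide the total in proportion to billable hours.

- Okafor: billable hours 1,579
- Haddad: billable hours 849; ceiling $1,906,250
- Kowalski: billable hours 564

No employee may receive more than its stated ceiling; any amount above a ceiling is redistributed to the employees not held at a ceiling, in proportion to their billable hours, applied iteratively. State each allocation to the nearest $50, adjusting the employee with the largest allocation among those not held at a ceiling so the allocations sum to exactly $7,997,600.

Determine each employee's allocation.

Okafor: $4,488,200; Haddad: $1,906,250; Kowalski: $1,603,150

Billable hours total: 2,992.
Proportional shares (ignoring caps): Okafor 4,220,658.56; Haddad 2,269,372.46; Kowalski 1,507,568.98.
Capped: Haddad ($1,906,250); remaining pool $6,091,350 reallocated over remaining billable hours 2,143.
Shares after redistribution: Okafor 4,488,213.56 → $4,488,200; Kowalski 1,603,136.44 → $1,603,150.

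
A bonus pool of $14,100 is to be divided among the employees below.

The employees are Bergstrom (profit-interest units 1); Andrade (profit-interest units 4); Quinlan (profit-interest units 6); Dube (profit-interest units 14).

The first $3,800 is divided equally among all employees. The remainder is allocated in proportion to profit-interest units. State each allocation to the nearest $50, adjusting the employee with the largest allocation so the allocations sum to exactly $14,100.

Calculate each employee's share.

$3,800 shared equally gives $950 per employee.
Remainder $10,300 by profit-interest units (total 25): Bergstrom 412.00 → $400; Andrade 1,648.00 → $1,650; Quinlan 2,472.00 → $2,450; Dube 5,768.00 → $5,750.
Rounding difference +$50 on remainder applied to Dube.
Totals: Bergstrom $950 + $400 = $1,350; Andrade $950 + $1,650 = $2,600; Quinlan $950 + $2,450 = $3,400; Dube $950 + $5,800 = $6,750.

Bergstrom: $1,350; Andrade: $2,600; Quinlan: $3,400; Dube: $6,750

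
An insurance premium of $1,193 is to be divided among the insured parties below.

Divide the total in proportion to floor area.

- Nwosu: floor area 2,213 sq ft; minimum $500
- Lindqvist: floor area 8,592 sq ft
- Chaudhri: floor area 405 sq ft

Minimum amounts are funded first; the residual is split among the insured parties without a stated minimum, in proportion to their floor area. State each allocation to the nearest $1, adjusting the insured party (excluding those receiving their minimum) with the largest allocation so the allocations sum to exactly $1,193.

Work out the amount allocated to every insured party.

Fund the minimums — Nwosu $500. Remaining pool $693.
Remaining pool split over remaining floor area 8,997: Lindqvist 661.80 → $662; Chaudhri 31.20 → $31.

Nwosu: $500 · Lindqvist: $662 · Chaudhri: $31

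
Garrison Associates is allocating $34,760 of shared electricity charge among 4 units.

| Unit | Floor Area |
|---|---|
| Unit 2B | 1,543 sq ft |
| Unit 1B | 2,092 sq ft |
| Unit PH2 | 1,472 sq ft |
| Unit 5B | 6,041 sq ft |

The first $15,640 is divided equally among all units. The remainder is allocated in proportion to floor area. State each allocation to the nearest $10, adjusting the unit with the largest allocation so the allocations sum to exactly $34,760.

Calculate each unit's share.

Unit 2B: $6,560 · Unit 1B: $7,500 · Unit PH2: $6,430 · Unit 5B: $14,270

First tranche $15,640 split equally: $3,910 each.
Remainder $19,120 by floor area (total 11,148): Unit 2B 2,646.41 → $2,650; Unit 1B 3,588.00 → $3,590; Unit PH2 2,524.64 → $2,520; Unit 5B 10,360.95 → $10,360.
Totals: Unit 2B $3,910 + $2,650 = $6,560; Unit 1B $3,910 + $3,590 = $7,500; Unit PH2 $3,910 + $2,520 = $6,430; Unit 5B $3,910 + $10,360 = $14,270.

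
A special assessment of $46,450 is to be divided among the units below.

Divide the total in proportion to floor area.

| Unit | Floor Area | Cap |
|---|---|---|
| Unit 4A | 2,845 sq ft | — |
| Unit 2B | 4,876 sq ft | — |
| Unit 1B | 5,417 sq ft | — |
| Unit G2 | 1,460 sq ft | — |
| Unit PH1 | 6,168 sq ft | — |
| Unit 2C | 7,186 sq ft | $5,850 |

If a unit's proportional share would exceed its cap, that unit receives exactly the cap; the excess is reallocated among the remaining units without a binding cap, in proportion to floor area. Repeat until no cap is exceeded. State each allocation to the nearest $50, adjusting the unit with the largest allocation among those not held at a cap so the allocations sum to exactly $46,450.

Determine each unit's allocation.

Unit 4A: $5,550; Unit 2B: $9,550; Unit 1B: $10,600; Unit G2: $2,850; Unit PH1: $12,050; Unit 2C: $5,850

Sum of floor area: 27,952.
Unconstrained shares: Unit 4A 4,727.76; Unit 2B 8,102.83; Unit 1B 9,001.85; Unit G2 2,426.19; Unit PH1 10,249.84; Unit 2C 11,941.53.
Held at cap: Unit 2C ($5,850); remaining pool $40,600 reallocated over remaining floor area 20,766.
Remaining shares: Unit 4A 5,562.31 → $5,550; Unit 2B 9,533.16 → $9,550; Unit 1B 10,590.88 → $10,600; Unit G2 2,854.47 → $2,850; Unit PH1 12,059.17 → $12,050.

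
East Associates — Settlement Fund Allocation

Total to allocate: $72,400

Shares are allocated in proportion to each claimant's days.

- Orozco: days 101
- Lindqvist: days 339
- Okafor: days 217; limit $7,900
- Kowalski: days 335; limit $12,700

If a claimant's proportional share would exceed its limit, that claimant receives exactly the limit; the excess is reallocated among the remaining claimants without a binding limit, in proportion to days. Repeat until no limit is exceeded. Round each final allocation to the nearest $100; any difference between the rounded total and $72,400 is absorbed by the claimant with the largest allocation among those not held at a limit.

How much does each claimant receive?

Combined days = 992.
Pro-rata shares before constraints: Orozco 7,371.37; Lindqvist 24,741.53; Okafor 15,837.50; Kowalski 24,449.60.
Cap binds for Okafor ($7,900), Kowalski ($12,700); balance $51,800 reallocated over remaining days 440.
Remaining shares: Orozco 11,890.45 → $11,900; Lindqvist 39,909.55 → $39,900.

Orozco: $11,900 · Lindqvist: $39,900 · Okafor: $7,900 · Kowalski: $12,700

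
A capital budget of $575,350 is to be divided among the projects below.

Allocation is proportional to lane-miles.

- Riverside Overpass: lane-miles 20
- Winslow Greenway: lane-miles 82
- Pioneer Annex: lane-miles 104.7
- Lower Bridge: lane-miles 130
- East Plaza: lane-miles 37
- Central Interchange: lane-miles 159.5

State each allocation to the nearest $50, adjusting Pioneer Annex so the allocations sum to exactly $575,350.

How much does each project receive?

Riverside Overpass: $21,600; Winslow Greenway: $88,500; Pioneer Annex: $112,950; Lower Bridge: $140,300; East Plaza: $39,900; Central Interchange: $172,100

Lane-miles total: 533.2.
Pro-rata amounts: Riverside Overpass 20/533.2 × $575,350 = 21,581.02; Winslow Greenway 82/533.2 × $575,350 = 88,482.18; Pioneer Annex 104.7/533.2 × $575,350 = 112,976.64; Lower Bridge 130/533.2 × $575,350 = 140,276.63; East Plaza 37/533.2 × $575,350 = 39,924.89; Central Interchange 159.5/533.2 × $575,350 = 172,108.64.
Rounded to nearest $50: Riverside Overpass $21,600; Winslow Greenway $88,500; Pioneer Annex $113,000; Lower Bridge $140,300; East Plaza $39,900; Central Interchange $172,100. Sum = $575,400.
Difference $575,350 − $575,400 = −$50 applied to Pioneer Annex: Pioneer Annex becomes $112,950.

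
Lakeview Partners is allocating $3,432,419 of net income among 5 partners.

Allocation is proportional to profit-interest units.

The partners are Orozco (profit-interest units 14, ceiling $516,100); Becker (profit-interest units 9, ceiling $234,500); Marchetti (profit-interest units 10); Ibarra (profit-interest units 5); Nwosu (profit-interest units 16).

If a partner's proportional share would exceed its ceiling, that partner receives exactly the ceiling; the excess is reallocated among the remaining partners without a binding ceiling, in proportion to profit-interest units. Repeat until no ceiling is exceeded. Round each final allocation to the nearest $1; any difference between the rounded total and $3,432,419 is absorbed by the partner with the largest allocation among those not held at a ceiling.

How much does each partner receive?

Total profit-interest units = 54.
Proportional shares (ignoring caps): Orozco 889,886.41; Becker 572,069.83; Marchetti 635,633.15; Ibarra 317,816.57; Nwosu 1,017,013.04.
Held at cap: Orozco ($516,100), Becker ($234,500); residual $2,681,819 reallocated over remaining profit-interest units 31.
Redistributed shares: Marchetti 865,102.90 → $865,103; Ibarra 432,551.45 → $432,551; Nwosu 1,384,164.65 → $1,384,165.

Orozco: $516,100; Becker: $234,500; Marchetti: $865,103; Ibarra: $432,551; Nwosu: $1,384,165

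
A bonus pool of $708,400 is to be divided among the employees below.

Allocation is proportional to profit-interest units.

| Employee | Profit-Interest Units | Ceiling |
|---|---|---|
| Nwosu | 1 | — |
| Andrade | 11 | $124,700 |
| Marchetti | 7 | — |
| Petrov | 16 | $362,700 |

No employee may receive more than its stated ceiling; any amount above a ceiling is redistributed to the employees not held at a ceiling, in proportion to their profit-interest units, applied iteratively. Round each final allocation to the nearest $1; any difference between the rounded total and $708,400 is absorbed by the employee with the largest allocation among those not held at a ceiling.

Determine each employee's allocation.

Nwosu: $27,625 · Andrade: $124,700 · Marchetti: $193,375 · Petrov: $362,700

Sum of profit-interest units: 35.
Pro-rata shares before constraints: Nwosu 20,240.00; Andrade 222,640.00; Marchetti 141,680.00; Petrov 323,840.00.
Cap binds for Andrade ($124,700); residual $583,700 reallocated over remaining profit-interest units 24.
Cap binds for Petrov ($362,700); residual $221,000 reallocated over remaining profit-interest units 8.
Redistributed shares: Nwosu 27,625.00 → $27,625; Marchetti 193,375.00 → $193,375.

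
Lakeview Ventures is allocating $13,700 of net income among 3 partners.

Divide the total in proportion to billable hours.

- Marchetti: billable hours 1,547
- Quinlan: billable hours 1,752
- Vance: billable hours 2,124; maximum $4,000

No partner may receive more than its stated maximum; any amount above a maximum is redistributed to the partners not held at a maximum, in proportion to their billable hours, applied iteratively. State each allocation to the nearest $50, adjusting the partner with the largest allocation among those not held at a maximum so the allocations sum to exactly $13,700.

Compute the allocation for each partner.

Marchetti: $4,550 · Quinlan: $5,150 · Vance: $4,000

Combined billable hours = 5,423.
Unconstrained shares: Marchetti 3,908.15; Quinlan 4,426.04; Vance 5,365.81.
Held at cap: Vance ($4,000); remaining pool $9,700 reallocated over remaining billable hours 3,299.
Remaining shares: Marchetti 4,548.62 → $4,550; Quinlan 5,151.38 → $5,150.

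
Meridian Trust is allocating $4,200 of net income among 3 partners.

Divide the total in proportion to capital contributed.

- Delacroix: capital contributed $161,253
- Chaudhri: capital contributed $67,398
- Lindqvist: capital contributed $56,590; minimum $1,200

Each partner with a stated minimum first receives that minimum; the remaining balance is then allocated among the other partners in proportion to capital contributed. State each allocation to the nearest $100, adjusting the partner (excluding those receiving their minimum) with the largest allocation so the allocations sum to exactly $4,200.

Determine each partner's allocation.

Delacroix: $2,100 · Chaudhri: $900 · Lindqvist: $1,200

Guaranteed amounts: Lindqvist $1,200. Remaining pool $3,000.
Remaining pool split over remaining capital contributed 228,651: Delacroix 2,115.71 → $2,100; Chaudhri 884.29 → $900.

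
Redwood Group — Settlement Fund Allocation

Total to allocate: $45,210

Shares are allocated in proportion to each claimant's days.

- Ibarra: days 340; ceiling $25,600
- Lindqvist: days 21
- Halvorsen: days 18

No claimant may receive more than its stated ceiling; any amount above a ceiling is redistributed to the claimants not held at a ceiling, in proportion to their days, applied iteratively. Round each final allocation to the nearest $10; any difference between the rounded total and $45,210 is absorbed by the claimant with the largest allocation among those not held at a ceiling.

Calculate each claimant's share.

Ibarra: $25,600 | Lindqvist: $10,560 | Halvorsen: $9,050

Combined days = 379.
Pro-rata shares before constraints: Ibarra 40,557.78; Lindqvist 2,505.04; Halvorsen 2,147.18.
Capped: Ibarra ($25,600); balance $19,610 reallocated over remaining days 39.
Redistributed shares: Lindqvist 10,559.23 → $10,560; Halvorsen 9,050.77 → $9,050.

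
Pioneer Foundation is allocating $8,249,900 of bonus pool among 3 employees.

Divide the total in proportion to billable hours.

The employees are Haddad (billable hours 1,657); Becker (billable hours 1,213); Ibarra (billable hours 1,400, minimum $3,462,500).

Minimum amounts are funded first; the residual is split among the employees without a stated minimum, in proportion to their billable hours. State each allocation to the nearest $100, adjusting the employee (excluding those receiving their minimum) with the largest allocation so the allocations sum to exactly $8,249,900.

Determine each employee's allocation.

Haddad: $2,764,000 | Becker: $2,023,400 | Ibarra: $3,462,500

Guaranteed amounts: Ibarra $3,462,500. Balance $4,787,400.
Balance split over remaining billable hours 2,870: Haddad 2,764,014.56 → $2,764,000; Becker 2,023,385.44 → $2,023,400.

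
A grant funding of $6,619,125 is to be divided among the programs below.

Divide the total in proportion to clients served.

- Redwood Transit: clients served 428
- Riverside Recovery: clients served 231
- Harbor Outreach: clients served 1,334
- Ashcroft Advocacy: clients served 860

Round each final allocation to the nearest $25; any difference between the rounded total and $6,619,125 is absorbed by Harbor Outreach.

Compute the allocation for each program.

Combined clients served = 2,853.
Proportional shares: Redwood Transit 428/2,853 × $6,619,125 = 992,984.75; Riverside Recovery 231/2,853 × $6,619,125 = 535,933.36; Harbor Outreach 1,334/2,853 × $6,619,125 = 3,094,957.15; Ashcroft Advocacy 860/2,853 × $6,619,125 = 1,995,249.74.
After rounding ($25): Redwood Transit $992,975; Riverside Recovery $535,925; Harbor Outreach $3,094,950; Ashcroft Advocacy $1,995,250. Sum = $6,619,100.
Difference $6,619,125 − $6,619,100 = +$25 applied to Harbor Outreach: Harbor Outreach becomes $3,094,975.

Redwood Transit: $992,975; Riverside Recovery: $535,925; Harbor Outreach: $3,094,975; Ashcroft Advocacy: $1,995,250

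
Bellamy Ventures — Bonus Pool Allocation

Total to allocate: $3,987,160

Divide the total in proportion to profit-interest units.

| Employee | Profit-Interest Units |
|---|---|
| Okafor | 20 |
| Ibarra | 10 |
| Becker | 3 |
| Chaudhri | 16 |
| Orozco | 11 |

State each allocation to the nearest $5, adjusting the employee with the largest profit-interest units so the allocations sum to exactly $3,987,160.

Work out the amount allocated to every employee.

Okafor: $1,329,050 | Ibarra: $664,525 | Becker: $199,360 | Chaudhri: $1,063,245 | Orozco: $730,980

Profit-interest units total: 60.
Pro-rata amounts: Okafor 20/60 × $3,987,160 = 1,329,053.33; Ibarra 10/60 × $3,987,160 = 664,526.67; Becker 3/60 × $3,987,160 = 199,358.00; Chaudhri 16/60 × $3,987,160 = 1,063,242.67; Orozco 11/60 × $3,987,160 = 730,979.33.
Rounded to nearest $5: Okafor $1,329,055; Ibarra $664,525; Becker $199,360; Chaudhri $1,063,245; Orozco $730,980. Sum = $3,987,165.
Difference $3,987,160 − $3,987,165 = −$5 applied to largest profit-interest units (Okafor): Okafor becomes $1,329,050.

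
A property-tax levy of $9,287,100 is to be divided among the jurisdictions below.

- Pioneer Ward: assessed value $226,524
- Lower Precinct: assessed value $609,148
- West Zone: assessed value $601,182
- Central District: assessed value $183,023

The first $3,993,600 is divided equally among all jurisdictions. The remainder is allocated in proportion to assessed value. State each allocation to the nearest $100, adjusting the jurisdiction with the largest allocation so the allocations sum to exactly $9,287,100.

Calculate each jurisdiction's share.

Equal tier: $3,993,600 ÷ 4 = $998,400 apiece.
Remainder $5,293,500 by assessed value (total 1,619,877): Pioneer Ward 740,244.35 → $740,200; Lower Precinct 1,990,598.63 → $1,990,600; West Zone 1,964,567.01 → $1,964,600; Central District 598,090.01 → $598,100.
Totals: Pioneer Ward $998,400 + $740,200 = $1,738,600; Lower Precinct $998,400 + $1,990,600 = $2,989,000; West Zone $998,400 + $1,964,600 = $2,963,000; Central District $998,400 + $598,100 = $1,596,500.

Pioneer Ward: $1,738,600 · Lower Precinct: $2,989,000 · West Zone: $2,963,000 · Central District: $1,596,500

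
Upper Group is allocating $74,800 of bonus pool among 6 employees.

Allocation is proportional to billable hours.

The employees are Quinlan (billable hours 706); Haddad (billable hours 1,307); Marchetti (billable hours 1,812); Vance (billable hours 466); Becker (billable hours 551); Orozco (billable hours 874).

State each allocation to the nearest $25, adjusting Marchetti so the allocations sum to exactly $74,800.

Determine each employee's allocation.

Total billable hours = 5,716.
Proportional shares: Quinlan 706/5,716 × $74,800 = 9,238.77; Haddad 1,307/5,716 × $74,800 = 17,103.50; Marchetti 1,812/5,716 × $74,800 = 23,711.97; Vance 466/5,716 × $74,800 = 6,098.11; Becker 551/5,716 × $74,800 = 7,210.43; Orozco 874/5,716 × $74,800 = 11,437.23.
After rounding ($25): Quinlan $9,250; Haddad $17,100; Marchetti $23,700; Vance $6,100; Becker $7,200; Orozco $11,425. Sum = $74,775.
Difference $74,800 − $74,775 = +$25 applied to Marchetti: Marchetti becomes $23,725.

Quinlan: $9,250; Haddad: $17,100; Marchetti: $23,725; Vance: $6,100; Becker: $7,200; Orozco: $11,425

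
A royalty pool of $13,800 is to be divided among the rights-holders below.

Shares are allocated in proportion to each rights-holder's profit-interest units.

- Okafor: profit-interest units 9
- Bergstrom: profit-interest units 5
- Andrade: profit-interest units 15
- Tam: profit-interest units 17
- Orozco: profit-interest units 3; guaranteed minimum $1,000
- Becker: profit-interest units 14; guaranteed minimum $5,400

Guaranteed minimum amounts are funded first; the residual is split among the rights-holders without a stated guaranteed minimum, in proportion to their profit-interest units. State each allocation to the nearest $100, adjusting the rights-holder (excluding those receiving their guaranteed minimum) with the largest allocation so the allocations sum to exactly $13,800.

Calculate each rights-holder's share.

Minimums first: Orozco $1,000; Becker $5,400. Balance $7,400.
Balance split over remaining profit-interest units 46: Okafor 1,447.83 → $1,400; Bergstrom 804.35 → $800; Andrade 2,413.04 → $2,400; Tam 2,734.78 → $2,700.
Rounding difference +$100 applied to Tam → $2,800.

Okafor: $1,400 · Bergstrom: $800 · Andrade: $2,400 · Tam: $2,800 · Orozco: $1,000 · Becker: $5,400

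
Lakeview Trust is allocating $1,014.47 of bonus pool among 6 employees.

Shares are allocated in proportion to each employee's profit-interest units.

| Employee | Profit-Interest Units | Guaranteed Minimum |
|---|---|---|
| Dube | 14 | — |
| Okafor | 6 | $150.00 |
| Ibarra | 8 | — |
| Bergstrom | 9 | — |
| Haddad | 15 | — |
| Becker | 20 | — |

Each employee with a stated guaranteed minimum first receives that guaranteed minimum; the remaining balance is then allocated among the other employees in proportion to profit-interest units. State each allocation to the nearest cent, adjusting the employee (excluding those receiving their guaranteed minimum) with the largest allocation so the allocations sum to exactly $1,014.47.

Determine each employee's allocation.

Dube: $183.37; Okafor: $150.00; Ibarra: $104.78; Bergstrom: $117.88; Haddad: $196.47; Becker: $261.97

Minimums first: Okafor $150.00. Residual $864.47.
Residual split over remaining profit-interest units 66: Dube 183.3724 → $183.37; Ibarra 104.7842 → $104.78; Bergstrom 117.8823 → $117.88; Haddad 196.4705 → $196.47; Becker 261.9606 → $261.96.
Rounding difference +$0.01 applied to Becker → $261.97.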